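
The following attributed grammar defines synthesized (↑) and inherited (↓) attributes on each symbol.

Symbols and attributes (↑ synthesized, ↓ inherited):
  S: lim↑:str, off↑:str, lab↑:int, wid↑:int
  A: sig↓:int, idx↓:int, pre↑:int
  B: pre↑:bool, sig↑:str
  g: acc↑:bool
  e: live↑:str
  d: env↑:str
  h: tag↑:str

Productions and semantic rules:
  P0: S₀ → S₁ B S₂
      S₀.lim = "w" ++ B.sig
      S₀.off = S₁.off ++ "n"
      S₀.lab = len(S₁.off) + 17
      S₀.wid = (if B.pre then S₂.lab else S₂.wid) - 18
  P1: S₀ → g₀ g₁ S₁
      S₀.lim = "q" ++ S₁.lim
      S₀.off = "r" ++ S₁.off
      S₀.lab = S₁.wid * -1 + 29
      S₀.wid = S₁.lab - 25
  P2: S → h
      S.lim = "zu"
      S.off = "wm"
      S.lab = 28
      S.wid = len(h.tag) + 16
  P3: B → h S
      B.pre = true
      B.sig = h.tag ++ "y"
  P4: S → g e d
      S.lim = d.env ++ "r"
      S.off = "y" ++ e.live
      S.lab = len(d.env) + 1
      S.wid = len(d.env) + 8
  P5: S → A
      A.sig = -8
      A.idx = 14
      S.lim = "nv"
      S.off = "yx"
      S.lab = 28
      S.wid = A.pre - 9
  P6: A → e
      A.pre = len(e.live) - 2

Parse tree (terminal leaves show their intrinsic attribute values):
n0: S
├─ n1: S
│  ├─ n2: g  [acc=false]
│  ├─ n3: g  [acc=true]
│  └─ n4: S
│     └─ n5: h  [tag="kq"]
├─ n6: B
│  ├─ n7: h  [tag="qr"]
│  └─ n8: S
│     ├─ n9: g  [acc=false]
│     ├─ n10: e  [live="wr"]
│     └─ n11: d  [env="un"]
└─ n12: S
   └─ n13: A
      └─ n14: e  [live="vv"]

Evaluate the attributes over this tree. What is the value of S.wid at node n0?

1. n2.acc = false  [terminal]
2. n3.acc = true  [terminal]
3. n5.tag = "kq"  [terminal]
4. n4.lim = "zu"  ["zu"]
5. n4.off = "wm"  ["wm"]
6. n4.lab = 28  [28]
7. n4.wid = 18  [len(h.tag) + 16]
8. n1.lim = "qzu"  ["q" ++ S₁.lim]
9. n1.off = "rwm"  ["r" ++ S₁.off]
10. n1.lab = 11  [S₁.wid * -1 + 29]
11. n1.wid = 3  [S₁.lab - 25]
12. n7.tag = "qr"  [terminal]
13. n9.acc = false  [terminal]
14. n10.live = "wr"  [terminal]
15. n11.env = "un"  [terminal]
16. n8.lim = "unr"  [d.env ++ "r"]
17. n8.off = "ywr"  ["y" ++ e.live]
18. n8.lab = 3  [len(d.env) + 1]
19. n8.wid = 10  [len(d.env) + 8]
20. n6.pre = true  [true]
21. n6.sig = "qry"  [h.tag ++ "y"]
22. n13.sig = -8  [-8]
23. n13.idx = 14  [14]
24. n14.live = "vv"  [terminal]
25. n13.pre = 0  [len(e.live) - 2]
26. n12.lim = "nv"  ["nv"]
27. n12.off = "yx"  ["yx"]
28. n12.lab = 28  [28]
29. n12.wid = -9  [A.pre - 9]
30. n0.lim = "wqry"  ["w" ++ B.sig]
31. n0.off = "rwmn"  [S₁.off ++ "n"]
32. n0.lab = 20  [len(S₁.off) + 17]
33. n0.wid = 10  [(if B.pre then S₂.lab else S₂.wid) - 18]

10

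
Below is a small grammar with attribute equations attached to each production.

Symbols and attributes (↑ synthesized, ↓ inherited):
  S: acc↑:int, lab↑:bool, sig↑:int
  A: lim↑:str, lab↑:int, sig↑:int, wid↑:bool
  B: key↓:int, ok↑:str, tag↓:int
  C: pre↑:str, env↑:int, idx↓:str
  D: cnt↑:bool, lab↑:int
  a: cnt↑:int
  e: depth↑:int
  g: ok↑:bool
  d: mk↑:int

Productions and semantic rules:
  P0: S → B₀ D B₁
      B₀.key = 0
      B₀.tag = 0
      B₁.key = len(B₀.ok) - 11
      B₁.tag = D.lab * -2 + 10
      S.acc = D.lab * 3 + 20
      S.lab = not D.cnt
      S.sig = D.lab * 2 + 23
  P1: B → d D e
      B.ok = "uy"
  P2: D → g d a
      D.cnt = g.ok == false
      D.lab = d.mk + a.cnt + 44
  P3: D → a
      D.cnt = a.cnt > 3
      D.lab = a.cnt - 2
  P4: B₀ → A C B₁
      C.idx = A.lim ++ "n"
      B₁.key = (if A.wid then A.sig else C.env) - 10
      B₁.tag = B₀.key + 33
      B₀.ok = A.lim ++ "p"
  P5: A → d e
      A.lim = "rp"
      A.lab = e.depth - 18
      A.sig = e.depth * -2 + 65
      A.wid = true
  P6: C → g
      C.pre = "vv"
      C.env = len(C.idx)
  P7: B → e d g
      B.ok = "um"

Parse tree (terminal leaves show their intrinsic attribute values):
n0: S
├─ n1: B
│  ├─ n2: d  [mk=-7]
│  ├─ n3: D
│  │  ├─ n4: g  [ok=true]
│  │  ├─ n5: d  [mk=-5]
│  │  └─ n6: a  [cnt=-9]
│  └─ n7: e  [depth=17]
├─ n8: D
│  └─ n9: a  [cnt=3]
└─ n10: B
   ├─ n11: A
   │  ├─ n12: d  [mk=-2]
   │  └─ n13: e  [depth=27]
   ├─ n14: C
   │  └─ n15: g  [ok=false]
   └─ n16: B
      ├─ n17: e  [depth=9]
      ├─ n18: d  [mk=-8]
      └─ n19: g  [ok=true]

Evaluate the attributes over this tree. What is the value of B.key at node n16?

1. n1.key = 0  [0]
2. n1.tag = 0  [0]
3. n2.mk = -7  [terminal]
4. n4.ok = true  [terminal]
5. n5.mk = -5  [terminal]
6. n6.cnt = -9  [terminal]
7. n3.cnt = false  [g.ok == false]
8. n3.lab = 30  [d.mk + a.cnt + 44]
9. n7.depth = 17  [terminal]
10. n1.ok = "uy"  ["uy"]
11. n9.cnt = 3  [terminal]
12. n8.cnt = false  [a.cnt > 3]
13. n8.lab = 1  [a.cnt - 2]
14. n10.key = -9  [len(B₀.ok) - 11]
15. n10.tag = 8  [D.lab * -2 + 10]
16. n12.mk = -2  [terminal]
17. n13.depth = 27  [terminal]
18. n11.lim = "rp"  ["rp"]
19. n11.lab = 9  [e.depth - 18]
20. n11.sig = 11  [e.depth * -2 + 65]
21. n11.wid = true  [true]
22. n14.idx = "rpn"  [A.lim ++ "n"]
23. n15.ok = false  [terminal]
24. n14.pre = "vv"  ["vv"]
25. n14.env = 3  [len(C.idx)]
26. n16.key = 1  [(if A.wid then A.sig else C.env) - 10]
27. n16.tag = 24  [B₀.key + 33]
28. n17.depth = 9  [terminal]
29. n18.mk = -8  [terminal]
30. n19.ok = true  [terminal]
31. n16.ok = "um"  ["um"]
32. n10.ok = "rpp"  [A.lim ++ "p"]
33. n0.acc = 23  [D.lab * 3 + 20]
34. n0.lab = true  [not D.cnt]
35. n0.sig = 25  [D.lab * 2 + 23]

1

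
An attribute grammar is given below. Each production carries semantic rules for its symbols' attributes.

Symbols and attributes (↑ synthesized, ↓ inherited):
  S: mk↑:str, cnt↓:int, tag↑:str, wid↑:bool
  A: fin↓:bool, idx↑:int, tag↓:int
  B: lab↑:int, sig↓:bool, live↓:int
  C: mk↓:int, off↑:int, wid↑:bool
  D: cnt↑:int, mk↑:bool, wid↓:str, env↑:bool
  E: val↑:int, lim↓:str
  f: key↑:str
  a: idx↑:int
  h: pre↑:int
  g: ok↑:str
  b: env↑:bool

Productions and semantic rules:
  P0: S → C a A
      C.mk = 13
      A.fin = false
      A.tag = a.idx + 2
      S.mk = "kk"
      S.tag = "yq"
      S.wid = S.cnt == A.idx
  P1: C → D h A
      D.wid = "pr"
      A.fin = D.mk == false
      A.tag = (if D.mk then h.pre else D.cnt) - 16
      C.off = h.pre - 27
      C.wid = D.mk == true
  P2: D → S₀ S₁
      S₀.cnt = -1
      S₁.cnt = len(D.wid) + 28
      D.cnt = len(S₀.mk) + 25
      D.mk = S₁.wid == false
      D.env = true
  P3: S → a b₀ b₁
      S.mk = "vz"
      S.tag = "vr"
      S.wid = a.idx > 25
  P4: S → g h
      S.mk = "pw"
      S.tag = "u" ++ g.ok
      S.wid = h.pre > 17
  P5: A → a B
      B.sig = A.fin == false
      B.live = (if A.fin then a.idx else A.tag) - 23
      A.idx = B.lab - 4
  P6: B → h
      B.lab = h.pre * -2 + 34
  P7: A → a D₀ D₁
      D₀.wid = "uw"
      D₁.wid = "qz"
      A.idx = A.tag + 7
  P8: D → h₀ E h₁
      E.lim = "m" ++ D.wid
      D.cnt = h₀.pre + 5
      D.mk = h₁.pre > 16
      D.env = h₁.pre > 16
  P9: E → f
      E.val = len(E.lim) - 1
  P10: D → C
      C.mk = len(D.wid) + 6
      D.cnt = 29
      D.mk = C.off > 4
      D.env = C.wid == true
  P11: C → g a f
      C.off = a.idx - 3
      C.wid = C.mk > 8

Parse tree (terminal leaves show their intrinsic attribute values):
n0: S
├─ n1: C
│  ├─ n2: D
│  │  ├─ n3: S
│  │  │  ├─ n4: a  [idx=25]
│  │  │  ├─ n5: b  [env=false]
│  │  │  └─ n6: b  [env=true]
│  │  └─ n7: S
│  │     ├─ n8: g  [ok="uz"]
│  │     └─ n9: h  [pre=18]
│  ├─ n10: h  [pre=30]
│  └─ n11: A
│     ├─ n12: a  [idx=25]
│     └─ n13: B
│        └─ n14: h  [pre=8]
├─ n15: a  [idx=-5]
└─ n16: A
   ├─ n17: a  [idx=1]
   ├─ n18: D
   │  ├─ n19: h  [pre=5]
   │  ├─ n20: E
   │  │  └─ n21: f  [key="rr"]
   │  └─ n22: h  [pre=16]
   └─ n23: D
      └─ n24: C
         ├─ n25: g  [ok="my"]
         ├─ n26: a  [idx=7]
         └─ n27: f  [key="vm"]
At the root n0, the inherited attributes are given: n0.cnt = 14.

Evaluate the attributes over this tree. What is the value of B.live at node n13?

2

1. n0.cnt = 14  [given at root]
2. n1.mk = 13  [13]
3. n2.wid = "pr"  ["pr"]
4. n3.cnt = -1  [-1]
5. n4.idx = 25  [terminal]
6. n5.env = false  [terminal]
7. n6.env = true  [terminal]
8. n3.mk = "vz"  ["vz"]
9. n3.tag = "vr"  ["vr"]
10. n3.wid = false  [a.idx > 25]
11. n7.cnt = 30  [len(D.wid) + 28]
12. n8.ok = "uz"  [terminal]
13. n9.pre = 18  [terminal]
14. n7.mk = "pw"  ["pw"]
15. n7.tag = "uuz"  ["u" ++ g.ok]
16. n7.wid = true  [h.pre > 17]
17. n2.cnt = 27  [len(S₀.mk) + 25]
18. n2.mk = false  [S₁.wid == false]
19. n2.env = true  [true]
20. n10.pre = 30  [terminal]
21. n11.fin = true  [D.mk == false]
22. n11.tag = 11  [(if D.mk then h.pre else D.cnt) - 16]
23. n12.idx = 25  [terminal]
24. n13.sig = false  [A.fin == false]
25. n13.live = 2  [(if A.fin then a.idx else A.tag) - 23]
26. n14.pre = 8  [terminal]
27. n13.lab = 18  [h.pre * -2 + 34]
28. n11.idx = 14  [B.lab - 4]
29. n1.off = 3  [h.pre - 27]
30. n1.wid = false  [D.mk == true]
31. n15.idx = -5  [terminal]
32. n16.fin = false  [false]
33. n16.tag = -3  [a.idx + 2]
34. n17.idx = 1  [terminal]
35. n18.wid = "uw"  ["uw"]
36. n19.pre = 5  [terminal]
37. n20.lim = "muw"  ["m" ++ D.wid]
38. n21.key = "rr"  [terminal]
39. n20.val = 2  [len(E.lim) - 1]
40. n22.pre = 16  [terminal]
41. n18.cnt = 10  [h₀.pre + 5]
42. n18.mk = false  [h₁.pre > 16]
43. n18.env = false  [h₁.pre > 16]
44. n23.wid = "qz"  ["qz"]
45. n24.mk = 8  [len(D.wid) + 6]
46. n25.ok = "my"  [terminal]
47. n26.idx = 7  [terminal]
48. n27.key = "vm"  [terminal]
49. n24.off = 4  [a.idx - 3]
50. n24.wid = false  [C.mk > 8]
51. n23.cnt = 29  [29]
52. n23.mk = false  [C.off > 4]
53. n23.env = false  [C.wid == true]
54. n16.idx = 4  [A.tag + 7]
55. n0.mk = "kk"  ["kk"]
56. n0.tag = "yq"  ["yq"]
57. n0.wid = false  [S.cnt == A.idx]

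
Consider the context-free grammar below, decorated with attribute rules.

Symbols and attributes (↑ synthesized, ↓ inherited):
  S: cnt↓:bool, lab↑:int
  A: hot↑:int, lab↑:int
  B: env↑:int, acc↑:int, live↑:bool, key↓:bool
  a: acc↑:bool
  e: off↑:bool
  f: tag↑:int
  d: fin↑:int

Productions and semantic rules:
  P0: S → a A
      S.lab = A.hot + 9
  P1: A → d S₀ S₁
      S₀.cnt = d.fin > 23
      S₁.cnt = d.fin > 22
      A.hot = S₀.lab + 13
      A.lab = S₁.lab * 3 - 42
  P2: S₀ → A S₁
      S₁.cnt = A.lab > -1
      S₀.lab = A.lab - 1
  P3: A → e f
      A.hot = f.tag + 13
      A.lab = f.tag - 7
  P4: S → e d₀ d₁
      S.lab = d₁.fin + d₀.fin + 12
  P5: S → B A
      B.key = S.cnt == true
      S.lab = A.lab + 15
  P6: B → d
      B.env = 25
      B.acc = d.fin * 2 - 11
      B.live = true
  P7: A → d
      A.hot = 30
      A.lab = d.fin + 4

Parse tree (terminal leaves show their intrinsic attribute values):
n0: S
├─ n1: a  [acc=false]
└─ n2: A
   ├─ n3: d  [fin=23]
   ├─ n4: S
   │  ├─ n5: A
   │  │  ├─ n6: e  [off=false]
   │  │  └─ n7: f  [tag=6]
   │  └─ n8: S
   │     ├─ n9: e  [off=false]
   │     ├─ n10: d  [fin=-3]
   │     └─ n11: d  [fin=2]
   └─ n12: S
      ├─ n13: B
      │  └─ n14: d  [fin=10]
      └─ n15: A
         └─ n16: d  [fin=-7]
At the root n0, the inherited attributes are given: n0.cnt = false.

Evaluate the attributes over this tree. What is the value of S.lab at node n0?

1. n0.cnt = false  [given at root]
2. n1.acc = false  [terminal]
3. n3.fin = 23  [terminal]
4. n4.cnt = false  [d.fin > 23]
5. n6.off = false  [terminal]
6. n7.tag = 6  [terminal]
7. n5.hot = 19  [f.tag + 13]
8. n5.lab = -1  [f.tag - 7]
9. n8.cnt = false  [A.lab > -1]
10. n9.off = false  [terminal]
11. n10.fin = -3  [terminal]
12. n11.fin = 2  [terminal]
13. n8.lab = 11  [d₁.fin + d₀.fin + 12]
14. n4.lab = -2  [A.lab - 1]
15. n12.cnt = true  [d.fin > 22]
16. n13.key = true  [S.cnt == true]
17. n14.fin = 10  [terminal]
18. n13.env = 25  [25]
19. n13.acc = 9  [d.fin * 2 - 11]
20. n13.live = true  [true]
21. n16.fin = -7  [terminal]
22. n15.hot = 30  [30]
23. n15.lab = -3  [d.fin + 4]
24. n12.lab = 12  [A.lab + 15]
25. n2.hot = 11  [S₀.lab + 13]
26. n2.lab = -6  [S₁.lab * 3 - 42]
27. n0.lab = 20  [A.hot + 9]

20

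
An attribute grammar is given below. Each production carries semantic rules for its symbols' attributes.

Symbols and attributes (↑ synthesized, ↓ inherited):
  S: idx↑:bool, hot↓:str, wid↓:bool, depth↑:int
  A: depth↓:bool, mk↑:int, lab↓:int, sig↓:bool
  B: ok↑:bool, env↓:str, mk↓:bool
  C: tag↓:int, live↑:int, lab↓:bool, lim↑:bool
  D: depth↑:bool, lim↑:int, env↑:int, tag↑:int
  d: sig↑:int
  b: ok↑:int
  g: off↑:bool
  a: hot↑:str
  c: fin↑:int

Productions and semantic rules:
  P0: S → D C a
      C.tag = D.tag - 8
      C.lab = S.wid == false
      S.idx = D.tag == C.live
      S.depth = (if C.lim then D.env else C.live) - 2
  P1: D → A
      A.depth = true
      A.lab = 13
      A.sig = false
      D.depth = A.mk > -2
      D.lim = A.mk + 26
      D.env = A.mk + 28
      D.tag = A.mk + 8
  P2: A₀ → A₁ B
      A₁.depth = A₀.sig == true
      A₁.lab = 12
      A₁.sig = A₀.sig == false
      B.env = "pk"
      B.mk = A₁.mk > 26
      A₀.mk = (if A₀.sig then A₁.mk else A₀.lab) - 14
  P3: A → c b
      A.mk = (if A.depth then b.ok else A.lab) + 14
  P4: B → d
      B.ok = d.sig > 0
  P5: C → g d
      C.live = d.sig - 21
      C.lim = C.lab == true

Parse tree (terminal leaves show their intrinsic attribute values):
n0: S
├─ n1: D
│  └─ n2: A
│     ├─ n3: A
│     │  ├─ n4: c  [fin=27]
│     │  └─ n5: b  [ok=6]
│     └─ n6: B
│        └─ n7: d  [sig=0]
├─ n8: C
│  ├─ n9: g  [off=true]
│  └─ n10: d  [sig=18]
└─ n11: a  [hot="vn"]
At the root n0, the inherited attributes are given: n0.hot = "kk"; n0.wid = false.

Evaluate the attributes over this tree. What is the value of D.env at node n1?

1. n0.hot = "kk"  [given at root]
2. n0.wid = false  [given at root]
3. n2.depth = true  [true]
4. n2.lab = 13  [13]
5. n2.sig = false  [false]
6. n3.depth = false  [A₀.sig == true]
7. n3.lab = 12  [12]
8. n3.sig = true  [A₀.sig == false]
9. n4.fin = 27  [terminal]
10. n5.ok = 6  [terminal]
11. n3.mk = 26  [(if A.depth then b.ok else A.lab) + 14]
12. n6.env = "pk"  ["pk"]
13. n6.mk = false  [A₁.mk > 26]
14. n7.sig = 0  [terminal]
15. n6.ok = false  [d.sig > 0]
16. n2.mk = -1  [(if A₀.sig then A₁.mk else A₀.lab) - 14]
17. n1.depth = true  [A.mk > -2]
18. n1.lim = 25  [A.mk + 26]
19. n1.env = 27  [A.mk + 28]
20. n1.tag = 7  [A.mk + 8]
21. n8.tag = -1  [D.tag - 8]
22. n8.lab = true  [S.wid == false]
23. n9.off = true  [terminal]
24. n10.sig = 18  [terminal]
25. n8.live = -3  [d.sig - 21]
26. n8.lim = true  [C.lab == true]
27. n11.hot = "vn"  [terminal]
28. n0.idx = false  [D.tag == C.live]
29. n0.depth = 25  [(if C.lim then D.env else C.live) - 2]

27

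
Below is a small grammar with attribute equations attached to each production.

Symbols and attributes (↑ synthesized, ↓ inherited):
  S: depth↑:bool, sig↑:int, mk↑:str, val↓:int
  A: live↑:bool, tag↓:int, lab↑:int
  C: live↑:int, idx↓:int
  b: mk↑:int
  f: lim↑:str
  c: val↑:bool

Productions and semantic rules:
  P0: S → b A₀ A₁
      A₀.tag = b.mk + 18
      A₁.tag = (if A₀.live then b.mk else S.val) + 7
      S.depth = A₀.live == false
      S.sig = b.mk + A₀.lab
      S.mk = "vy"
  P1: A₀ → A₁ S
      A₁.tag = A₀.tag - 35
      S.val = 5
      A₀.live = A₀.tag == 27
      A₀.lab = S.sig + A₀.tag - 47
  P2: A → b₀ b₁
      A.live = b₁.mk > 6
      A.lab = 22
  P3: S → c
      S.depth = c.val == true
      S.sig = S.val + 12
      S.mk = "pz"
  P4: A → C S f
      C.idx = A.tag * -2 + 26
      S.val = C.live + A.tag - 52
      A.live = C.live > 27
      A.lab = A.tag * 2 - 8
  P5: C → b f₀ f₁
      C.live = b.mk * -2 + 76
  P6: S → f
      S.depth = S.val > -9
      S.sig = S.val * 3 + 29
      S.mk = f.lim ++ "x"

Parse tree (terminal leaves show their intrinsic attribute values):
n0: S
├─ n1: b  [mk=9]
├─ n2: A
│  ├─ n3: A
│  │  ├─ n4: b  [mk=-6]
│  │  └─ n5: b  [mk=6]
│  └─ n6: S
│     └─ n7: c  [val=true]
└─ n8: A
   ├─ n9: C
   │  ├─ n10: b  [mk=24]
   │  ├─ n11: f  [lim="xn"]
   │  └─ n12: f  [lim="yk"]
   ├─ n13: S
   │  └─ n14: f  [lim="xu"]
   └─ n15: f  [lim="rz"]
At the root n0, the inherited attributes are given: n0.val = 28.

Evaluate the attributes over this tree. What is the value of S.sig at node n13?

5

1. n0.val = 28  [given at root]
2. n1.mk = 9  [terminal]
3. n2.tag = 27  [b.mk + 18]
4. n3.tag = -8  [A₀.tag - 35]
5. n4.mk = -6  [terminal]
6. n5.mk = 6  [terminal]
7. n3.live = false  [b₁.mk > 6]
8. n3.lab = 22  [22]
9. n6.val = 5  [5]
10. n7.val = true  [terminal]
11. n6.depth = true  [c.val == true]
12. n6.sig = 17  [S.val + 12]
13. n6.mk = "pz"  ["pz"]
14. n2.live = true  [A₀.tag == 27]
15. n2.lab = -3  [S.sig + A₀.tag - 47]
16. n8.tag = 16  [(if A₀.live then b.mk else S.val) + 7]
17. n9.idx = -6  [A.tag * -2 + 26]
18. n10.mk = 24  [terminal]
19. n11.lim = "xn"  [terminal]
20. n12.lim = "yk"  [terminal]
21. n9.live = 28  [b.mk * -2 + 76]
22. n13.val = -8  [C.live + A.tag - 52]
23. n14.lim = "xu"  [terminal]
24. n13.depth = true  [S.val > -9]
25. n13.sig = 5  [S.val * 3 + 29]
26. n13.mk = "xux"  [f.lim ++ "x"]
27. n15.lim = "rz"  [terminal]
28. n8.live = true  [C.live > 27]
29. n8.lab = 24  [A.tag * 2 - 8]
30. n0.depth = false  [A₀.live == false]
31. n0.sig = 6  [b.mk + A₀.lab]
32. n0.mk = "vy"  ["vy"]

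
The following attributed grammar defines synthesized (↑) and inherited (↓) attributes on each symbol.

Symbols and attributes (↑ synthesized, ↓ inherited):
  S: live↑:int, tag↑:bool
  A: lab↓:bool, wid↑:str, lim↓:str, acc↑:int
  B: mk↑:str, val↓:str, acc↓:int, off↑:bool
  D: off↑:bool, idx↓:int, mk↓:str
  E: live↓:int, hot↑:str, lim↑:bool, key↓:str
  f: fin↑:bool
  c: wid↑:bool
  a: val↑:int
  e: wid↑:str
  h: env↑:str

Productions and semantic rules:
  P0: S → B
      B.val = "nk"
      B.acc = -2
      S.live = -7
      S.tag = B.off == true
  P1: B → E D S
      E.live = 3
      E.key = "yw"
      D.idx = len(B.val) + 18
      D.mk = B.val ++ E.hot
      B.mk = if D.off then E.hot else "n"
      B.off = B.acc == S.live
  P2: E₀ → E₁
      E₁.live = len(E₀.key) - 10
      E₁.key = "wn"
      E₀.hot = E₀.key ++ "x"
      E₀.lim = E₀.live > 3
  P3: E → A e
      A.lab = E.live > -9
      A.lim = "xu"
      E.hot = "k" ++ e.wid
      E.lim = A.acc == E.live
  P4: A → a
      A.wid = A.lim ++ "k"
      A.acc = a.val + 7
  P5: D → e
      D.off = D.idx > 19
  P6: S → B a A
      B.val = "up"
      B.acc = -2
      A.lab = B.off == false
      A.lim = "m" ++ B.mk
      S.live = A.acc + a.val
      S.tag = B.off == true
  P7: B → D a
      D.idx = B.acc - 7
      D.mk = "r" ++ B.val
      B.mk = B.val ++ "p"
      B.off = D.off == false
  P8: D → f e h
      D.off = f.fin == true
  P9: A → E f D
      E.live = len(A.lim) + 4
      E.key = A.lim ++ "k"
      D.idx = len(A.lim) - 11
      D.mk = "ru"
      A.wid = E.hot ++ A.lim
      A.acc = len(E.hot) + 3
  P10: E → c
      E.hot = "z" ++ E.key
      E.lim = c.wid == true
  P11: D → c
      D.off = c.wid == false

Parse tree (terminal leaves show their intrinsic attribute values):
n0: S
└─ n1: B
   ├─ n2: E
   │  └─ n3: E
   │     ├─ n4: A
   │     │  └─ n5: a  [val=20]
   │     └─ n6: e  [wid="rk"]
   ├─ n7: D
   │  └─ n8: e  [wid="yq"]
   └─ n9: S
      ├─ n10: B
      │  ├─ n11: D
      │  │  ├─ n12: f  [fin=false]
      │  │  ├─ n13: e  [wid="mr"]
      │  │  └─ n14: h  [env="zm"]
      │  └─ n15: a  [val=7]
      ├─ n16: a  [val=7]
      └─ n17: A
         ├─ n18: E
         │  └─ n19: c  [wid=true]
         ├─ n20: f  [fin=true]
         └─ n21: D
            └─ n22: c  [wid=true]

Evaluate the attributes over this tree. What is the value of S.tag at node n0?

false

1. n1.val = "nk"  ["nk"]
2. n1.acc = -2  [-2]
3. n2.live = 3  [3]
4. n2.key = "yw"  ["yw"]
5. n3.live = -8  [len(E₀.key) - 10]
6. n3.key = "wn"  ["wn"]
7. n4.lab = true  [E.live > -9]
8. n4.lim = "xu"  ["xu"]
9. n5.val = 20  [terminal]
10. n4.wid = "xuk"  [A.lim ++ "k"]
11. n4.acc = 27  [a.val + 7]
12. n6.wid = "rk"  [terminal]
13. n3.hot = "krk"  ["k" ++ e.wid]
14. n3.lim = false  [A.acc == E.live]
15. n2.hot = "ywx"  [E₀.key ++ "x"]
16. n2.lim = false  [E₀.live > 3]
17. n7.idx = 20  [len(B.val) + 18]
18. n7.mk = "nkywx"  [B.val ++ E.hot]
19. n8.wid = "yq"  [terminal]
20. n7.off = true  [D.idx > 19]
21. n10.val = "up"  ["up"]
22. n10.acc = -2  [-2]
23. n11.idx = -9  [B.acc - 7]
24. n11.mk = "rup"  ["r" ++ B.val]
25. n12.fin = false  [terminal]
26. n13.wid = "mr"  [terminal]
27. n14.env = "zm"  [terminal]
28. n11.off = false  [f.fin == true]
29. n15.val = 7  [terminal]
30. n10.mk = "upp"  [B.val ++ "p"]
31. n10.off = true  [D.off == false]
32. n16.val = 7  [terminal]
33. n17.lab = false  [B.off == false]
34. n17.lim = "mupp"  ["m" ++ B.mk]
35. n18.live = 8  [len(A.lim) + 4]
36. n18.key = "muppk"  [A.lim ++ "k"]
37. n19.wid = true  [terminal]
38. n18.hot = "zmuppk"  ["z" ++ E.key]
39. n18.lim = true  [c.wid == true]
40. n20.fin = true  [terminal]
41. n21.idx = -7  [len(A.lim) - 11]
42. n21.mk = "ru"  ["ru"]
43. n22.wid = true  [terminal]
44. n21.off = false  [c.wid == false]
45. n17.wid = "zmuppkmupp"  [E.hot ++ A.lim]
46. n17.acc = 9  [len(E.hot) + 3]
47. n9.live = 16  [A.acc + a.val]
48. n9.tag = true  [B.off == true]
49. n1.mk = "ywx"  [if D.off then E.hot else "n"]
50. n1.off = false  [B.acc == S.live]
51. n0.live = -7  [-7]
52. n0.tag = false  [B.off == true]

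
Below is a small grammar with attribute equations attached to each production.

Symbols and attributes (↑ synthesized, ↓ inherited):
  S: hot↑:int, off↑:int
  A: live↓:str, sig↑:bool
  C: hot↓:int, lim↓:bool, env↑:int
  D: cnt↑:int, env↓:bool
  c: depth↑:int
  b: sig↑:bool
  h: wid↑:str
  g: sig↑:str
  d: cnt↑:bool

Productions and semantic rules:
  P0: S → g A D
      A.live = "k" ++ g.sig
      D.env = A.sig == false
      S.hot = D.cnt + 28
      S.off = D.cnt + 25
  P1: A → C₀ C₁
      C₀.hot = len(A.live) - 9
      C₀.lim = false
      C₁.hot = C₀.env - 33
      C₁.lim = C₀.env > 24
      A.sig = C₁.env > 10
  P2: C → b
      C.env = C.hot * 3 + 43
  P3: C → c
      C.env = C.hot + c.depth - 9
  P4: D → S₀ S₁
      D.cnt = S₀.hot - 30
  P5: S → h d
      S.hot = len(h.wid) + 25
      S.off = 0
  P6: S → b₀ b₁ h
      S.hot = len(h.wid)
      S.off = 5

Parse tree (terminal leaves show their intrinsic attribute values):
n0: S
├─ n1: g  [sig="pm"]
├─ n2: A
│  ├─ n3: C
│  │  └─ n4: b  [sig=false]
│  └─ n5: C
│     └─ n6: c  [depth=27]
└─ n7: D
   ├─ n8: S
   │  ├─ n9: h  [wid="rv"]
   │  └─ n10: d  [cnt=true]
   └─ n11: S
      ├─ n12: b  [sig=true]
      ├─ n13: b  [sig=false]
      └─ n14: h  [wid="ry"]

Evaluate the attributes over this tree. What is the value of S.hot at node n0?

25

1. n1.sig = "pm"  [terminal]
2. n2.live = "kpm"  ["k" ++ g.sig]
3. n3.hot = -6  [len(A.live) - 9]
4. n3.lim = false  [false]
5. n4.sig = false  [terminal]
6. n3.env = 25  [C.hot * 3 + 43]
7. n5.hot = -8  [C₀.env - 33]
8. n5.lim = true  [C₀.env > 24]
9. n6.depth = 27  [terminal]
10. n5.env = 10  [C.hot + c.depth - 9]
11. n2.sig = false  [C₁.env > 10]
12. n7.env = true  [A.sig == false]
13. n9.wid = "rv"  [terminal]
14. n10.cnt = true  [terminal]
15. n8.hot = 27  [len(h.wid) + 25]
16. n8.off = 0  [0]
17. n12.sig = true  [terminal]
18. n13.sig = false  [terminal]
19. n14.wid = "ry"  [terminal]
20. n11.hot = 2  [len(h.wid)]
21. n11.off = 5  [5]
22. n7.cnt = -3  [S₀.hot - 30]
23. n0.hot = 25  [D.cnt + 28]
24. n0.off = 22  [D.cnt + 25]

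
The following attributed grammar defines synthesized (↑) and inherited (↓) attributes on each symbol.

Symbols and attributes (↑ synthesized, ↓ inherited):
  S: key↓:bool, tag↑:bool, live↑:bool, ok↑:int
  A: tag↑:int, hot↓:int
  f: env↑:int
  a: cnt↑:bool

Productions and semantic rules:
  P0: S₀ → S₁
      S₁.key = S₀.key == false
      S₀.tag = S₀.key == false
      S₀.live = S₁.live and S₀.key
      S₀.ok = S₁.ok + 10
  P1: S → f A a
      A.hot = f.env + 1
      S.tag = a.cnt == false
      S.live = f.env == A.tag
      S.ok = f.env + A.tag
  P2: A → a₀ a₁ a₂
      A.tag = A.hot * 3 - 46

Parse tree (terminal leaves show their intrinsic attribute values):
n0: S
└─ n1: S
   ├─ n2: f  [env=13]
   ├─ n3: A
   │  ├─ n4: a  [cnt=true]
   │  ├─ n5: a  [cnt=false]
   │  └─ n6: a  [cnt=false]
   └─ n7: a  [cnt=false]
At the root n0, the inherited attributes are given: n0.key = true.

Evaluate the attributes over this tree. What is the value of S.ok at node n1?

1. n0.key = true  [given at root]
2. n1.key = false  [S₀.key == false]
3. n2.env = 13  [terminal]
4. n3.hot = 14  [f.env + 1]
5. n4.cnt = true  [terminal]
6. n5.cnt = false  [terminal]
7. n6.cnt = false  [terminal]
8. n3.tag = -4  [A.hot * 3 - 46]
9. n7.cnt = false  [terminal]
10. n1.tag = true  [a.cnt == false]
11. n1.live = false  [f.env == A.tag]
12. n1.ok = 9  [f.env + A.tag]
13. n0.tag = false  [S₀.key == false]
14. n0.live = false  [S₁.live and S₀.key]
15. n0.ok = 19  [S₁.ok + 10]

9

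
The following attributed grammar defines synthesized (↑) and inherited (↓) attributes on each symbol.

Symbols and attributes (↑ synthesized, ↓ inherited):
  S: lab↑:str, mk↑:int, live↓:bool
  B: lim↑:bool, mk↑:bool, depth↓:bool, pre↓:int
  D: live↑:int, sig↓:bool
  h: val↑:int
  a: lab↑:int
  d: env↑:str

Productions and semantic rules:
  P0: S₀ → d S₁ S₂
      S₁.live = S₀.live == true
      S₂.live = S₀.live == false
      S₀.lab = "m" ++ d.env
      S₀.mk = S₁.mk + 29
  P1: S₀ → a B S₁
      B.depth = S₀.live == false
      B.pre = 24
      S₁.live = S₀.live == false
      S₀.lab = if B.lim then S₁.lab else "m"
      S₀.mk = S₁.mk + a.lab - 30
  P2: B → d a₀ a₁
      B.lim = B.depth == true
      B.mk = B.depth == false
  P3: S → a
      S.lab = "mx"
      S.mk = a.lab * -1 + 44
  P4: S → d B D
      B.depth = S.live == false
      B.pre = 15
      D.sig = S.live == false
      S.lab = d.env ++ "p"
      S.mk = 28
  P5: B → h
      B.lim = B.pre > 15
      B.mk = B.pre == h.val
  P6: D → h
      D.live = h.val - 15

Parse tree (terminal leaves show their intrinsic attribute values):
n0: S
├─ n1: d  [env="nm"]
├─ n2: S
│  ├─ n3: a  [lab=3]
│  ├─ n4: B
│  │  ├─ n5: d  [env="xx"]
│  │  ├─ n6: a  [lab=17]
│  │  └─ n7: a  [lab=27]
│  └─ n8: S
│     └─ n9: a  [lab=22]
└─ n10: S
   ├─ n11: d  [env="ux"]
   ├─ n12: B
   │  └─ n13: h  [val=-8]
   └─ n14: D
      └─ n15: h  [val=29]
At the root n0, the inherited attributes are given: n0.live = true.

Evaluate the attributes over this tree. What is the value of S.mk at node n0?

1. n0.live = true  [given at root]
2. n1.env = "nm"  [terminal]
3. n2.live = true  [S₀.live == true]
4. n3.lab = 3  [terminal]
5. n4.depth = false  [S₀.live == false]
6. n4.pre = 24  [24]
7. n5.env = "xx"  [terminal]
8. n6.lab = 17  [terminal]
9. n7.lab = 27  [terminal]
10. n4.lim = false  [B.depth == true]
11. n4.mk = true  [B.depth == false]
12. n8.live = false  [S₀.live == false]
13. n9.lab = 22  [terminal]
14. n8.lab = "mx"  ["mx"]
15. n8.mk = 22  [a.lab * -1 + 44]
16. n2.lab = "m"  [if B.lim then S₁.lab else "m"]
17. n2.mk = -5  [S₁.mk + a.lab - 30]
18. n10.live = false  [S₀.live == false]
19. n11.env = "ux"  [terminal]
20. n12.depth = true  [S.live == false]
21. n12.pre = 15  [15]
22. n13.val = -8  [terminal]
23. n12.lim = false  [B.pre > 15]
24. n12.mk = false  [B.pre == h.val]
25. n14.sig = true  [S.live == false]
26. n15.val = 29  [terminal]
27. n14.live = 14  [h.val - 15]
28. n10.lab = "uxp"  [d.env ++ "p"]
29. n10.mk = 28  [28]
30. n0.lab = "mnm"  ["m" ++ d.env]
31. n0.mk = 24  [S₁.mk + 29]

24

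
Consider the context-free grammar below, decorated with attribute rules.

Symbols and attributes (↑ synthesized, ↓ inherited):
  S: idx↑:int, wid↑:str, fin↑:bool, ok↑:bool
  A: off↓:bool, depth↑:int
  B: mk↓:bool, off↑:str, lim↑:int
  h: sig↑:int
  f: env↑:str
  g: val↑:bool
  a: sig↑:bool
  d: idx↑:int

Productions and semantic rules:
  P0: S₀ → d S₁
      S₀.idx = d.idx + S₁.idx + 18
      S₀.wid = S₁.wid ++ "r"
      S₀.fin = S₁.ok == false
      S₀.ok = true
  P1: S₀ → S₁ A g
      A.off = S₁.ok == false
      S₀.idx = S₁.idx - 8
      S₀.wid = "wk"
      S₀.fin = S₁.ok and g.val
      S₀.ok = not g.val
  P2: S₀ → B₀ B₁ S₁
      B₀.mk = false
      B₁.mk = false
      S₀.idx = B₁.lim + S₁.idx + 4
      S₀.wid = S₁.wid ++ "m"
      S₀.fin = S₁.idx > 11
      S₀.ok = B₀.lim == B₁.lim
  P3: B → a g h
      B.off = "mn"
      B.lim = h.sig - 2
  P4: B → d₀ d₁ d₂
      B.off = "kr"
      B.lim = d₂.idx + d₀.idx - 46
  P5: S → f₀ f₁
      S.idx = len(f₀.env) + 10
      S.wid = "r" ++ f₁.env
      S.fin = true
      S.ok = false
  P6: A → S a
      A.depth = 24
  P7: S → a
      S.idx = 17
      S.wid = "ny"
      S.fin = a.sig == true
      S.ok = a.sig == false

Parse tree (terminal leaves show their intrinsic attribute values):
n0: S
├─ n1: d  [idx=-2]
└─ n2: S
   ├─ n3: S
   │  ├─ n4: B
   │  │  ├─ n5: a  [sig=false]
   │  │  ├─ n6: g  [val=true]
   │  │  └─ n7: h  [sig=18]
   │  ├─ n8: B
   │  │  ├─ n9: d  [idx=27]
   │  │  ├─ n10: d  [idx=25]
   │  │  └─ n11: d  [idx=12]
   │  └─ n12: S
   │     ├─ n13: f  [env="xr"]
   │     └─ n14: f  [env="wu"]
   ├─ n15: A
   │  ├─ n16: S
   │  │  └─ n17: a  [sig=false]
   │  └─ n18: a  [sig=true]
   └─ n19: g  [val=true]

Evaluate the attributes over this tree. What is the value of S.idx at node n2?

1

1. n1.idx = -2  [terminal]
2. n4.mk = false  [false]
3. n5.sig = false  [terminal]
4. n6.val = true  [terminal]
5. n7.sig = 18  [terminal]
6. n4.off = "mn"  ["mn"]
7. n4.lim = 16  [h.sig - 2]
8. n8.mk = false  [false]
9. n9.idx = 27  [terminal]
10. n10.idx = 25  [terminal]
11. n11.idx = 12  [terminal]
12. n8.off = "kr"  ["kr"]
13. n8.lim = -7  [d₂.idx + d₀.idx - 46]
14. n13.env = "xr"  [terminal]
15. n14.env = "wu"  [terminal]
16. n12.idx = 12  [len(f₀.env) + 10]
17. n12.wid = "rwu"  ["r" ++ f₁.env]
18. n12.fin = true  [true]
19. n12.ok = false  [false]
20. n3.idx = 9  [B₁.lim + S₁.idx + 4]
21. n3.wid = "rwum"  [S₁.wid ++ "m"]
22. n3.fin = true  [S₁.idx > 11]
23. n3.ok = false  [B₀.lim == B₁.lim]
24. n15.off = true  [S₁.ok == false]
25. n17.sig = false  [terminal]
26. n16.idx = 17  [17]
27. n16.wid = "ny"  ["ny"]
28. n16.fin = false  [a.sig == true]
29. n16.ok = true  [a.sig == false]
30. n18.sig = true  [terminal]
31. n15.depth = 24  [24]
32. n19.val = true  [terminal]
33. n2.idx = 1  [S₁.idx - 8]
34. n2.wid = "wk"  ["wk"]
35. n2.fin = false  [S₁.ok and g.val]
36. n2.ok = false  [not g.val]
37. n0.idx = 17  [d.idx + S₁.idx + 18]
38. n0.wid = "wkr"  [S₁.wid ++ "r"]
39. n0.fin = true  [S₁.ok == false]
40. n0.ok = true  [true]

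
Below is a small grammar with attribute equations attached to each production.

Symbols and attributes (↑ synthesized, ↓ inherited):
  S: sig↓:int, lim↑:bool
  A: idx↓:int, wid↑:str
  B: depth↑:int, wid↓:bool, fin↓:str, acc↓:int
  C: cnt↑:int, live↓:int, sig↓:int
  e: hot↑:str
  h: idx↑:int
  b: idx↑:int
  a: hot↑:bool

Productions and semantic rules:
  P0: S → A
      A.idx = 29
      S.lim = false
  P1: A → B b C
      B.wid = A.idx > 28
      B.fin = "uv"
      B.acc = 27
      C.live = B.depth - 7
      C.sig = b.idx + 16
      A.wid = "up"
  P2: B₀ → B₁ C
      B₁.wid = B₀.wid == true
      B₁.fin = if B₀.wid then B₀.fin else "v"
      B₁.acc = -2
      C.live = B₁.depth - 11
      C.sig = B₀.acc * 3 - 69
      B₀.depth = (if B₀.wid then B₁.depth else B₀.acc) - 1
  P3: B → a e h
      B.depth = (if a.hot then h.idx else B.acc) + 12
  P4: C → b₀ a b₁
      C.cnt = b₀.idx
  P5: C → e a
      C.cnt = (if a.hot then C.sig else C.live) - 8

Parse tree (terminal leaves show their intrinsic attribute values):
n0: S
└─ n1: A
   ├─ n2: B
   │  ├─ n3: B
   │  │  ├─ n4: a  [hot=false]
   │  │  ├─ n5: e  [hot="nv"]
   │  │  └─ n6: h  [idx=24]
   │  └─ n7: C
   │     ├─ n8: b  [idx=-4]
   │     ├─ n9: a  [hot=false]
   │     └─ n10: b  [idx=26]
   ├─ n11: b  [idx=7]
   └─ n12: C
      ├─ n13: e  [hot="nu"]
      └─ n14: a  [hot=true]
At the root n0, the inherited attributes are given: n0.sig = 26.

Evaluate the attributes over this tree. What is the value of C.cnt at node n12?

15

1. n0.sig = 26  [given at root]
2. n1.idx = 29  [29]
3. n2.wid = true  [A.idx > 28]
4. n2.fin = "uv"  ["uv"]
5. n2.acc = 27  [27]
6. n3.wid = true  [B₀.wid == true]
7. n3.fin = "uv"  [if B₀.wid then B₀.fin else "v"]
8. n3.acc = -2  [-2]
9. n4.hot = false  [terminal]
10. n5.hot = "nv"  [terminal]
11. n6.idx = 24  [terminal]
12. n3.depth = 10  [(if a.hot then h.idx else B.acc) + 12]
13. n7.live = -1  [B₁.depth - 11]
14. n7.sig = 12  [B₀.acc * 3 - 69]
15. n8.idx = -4  [terminal]
16. n9.hot = false  [terminal]
17. n10.idx = 26  [terminal]
18. n7.cnt = -4  [b₀.idx]
19. n2.depth = 9  [(if B₀.wid then B₁.depth else B₀.acc) - 1]
20. n11.idx = 7  [terminal]
21. n12.live = 2  [B.depth - 7]
22. n12.sig = 23  [b.idx + 16]
23. n13.hot = "nu"  [terminal]
24. n14.hot = true  [terminal]
25. n12.cnt = 15  [(if a.hot then C.sig else C.live) - 8]
26. n1.wid = "up"  ["up"]
27. n0.lim = false  [false]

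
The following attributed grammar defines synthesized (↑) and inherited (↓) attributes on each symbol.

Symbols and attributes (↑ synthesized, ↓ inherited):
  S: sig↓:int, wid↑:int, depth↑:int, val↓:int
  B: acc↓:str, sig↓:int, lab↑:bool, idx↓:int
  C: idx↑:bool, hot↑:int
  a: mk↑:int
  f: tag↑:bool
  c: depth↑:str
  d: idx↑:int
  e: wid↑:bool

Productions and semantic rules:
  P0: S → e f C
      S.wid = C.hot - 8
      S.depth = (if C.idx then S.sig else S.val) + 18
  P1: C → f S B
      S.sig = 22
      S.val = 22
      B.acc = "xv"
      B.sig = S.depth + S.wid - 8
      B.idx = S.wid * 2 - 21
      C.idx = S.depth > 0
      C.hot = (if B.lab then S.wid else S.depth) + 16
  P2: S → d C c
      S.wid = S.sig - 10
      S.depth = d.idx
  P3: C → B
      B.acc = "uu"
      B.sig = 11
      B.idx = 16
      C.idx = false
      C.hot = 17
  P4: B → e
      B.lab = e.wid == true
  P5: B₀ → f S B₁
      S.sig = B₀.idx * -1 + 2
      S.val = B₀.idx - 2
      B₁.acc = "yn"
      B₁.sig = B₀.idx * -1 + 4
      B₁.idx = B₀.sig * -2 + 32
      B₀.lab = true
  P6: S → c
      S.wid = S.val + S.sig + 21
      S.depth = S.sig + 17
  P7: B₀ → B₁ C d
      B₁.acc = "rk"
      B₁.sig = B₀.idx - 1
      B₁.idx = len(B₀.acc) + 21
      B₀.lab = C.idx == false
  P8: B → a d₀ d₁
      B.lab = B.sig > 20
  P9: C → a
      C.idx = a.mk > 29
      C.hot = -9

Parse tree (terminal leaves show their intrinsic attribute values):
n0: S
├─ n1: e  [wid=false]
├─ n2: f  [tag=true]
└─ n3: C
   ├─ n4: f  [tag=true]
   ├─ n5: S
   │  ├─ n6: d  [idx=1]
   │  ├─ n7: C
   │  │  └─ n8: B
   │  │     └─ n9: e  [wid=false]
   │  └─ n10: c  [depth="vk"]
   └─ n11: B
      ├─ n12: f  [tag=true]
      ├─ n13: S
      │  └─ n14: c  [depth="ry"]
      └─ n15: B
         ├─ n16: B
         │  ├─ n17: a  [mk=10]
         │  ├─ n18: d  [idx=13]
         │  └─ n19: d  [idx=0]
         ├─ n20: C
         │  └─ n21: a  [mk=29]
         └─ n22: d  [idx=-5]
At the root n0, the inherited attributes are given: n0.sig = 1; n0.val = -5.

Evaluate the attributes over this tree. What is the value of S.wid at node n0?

1. n0.sig = 1  [given at root]
2. n0.val = -5  [given at root]
3. n1.wid = false  [terminal]
4. n2.tag = true  [terminal]
5. n4.tag = true  [terminal]
6. n5.sig = 22  [22]
7. n5.val = 22  [22]
8. n6.idx = 1  [terminal]
9. n8.acc = "uu"  ["uu"]
10. n8.sig = 11  [11]
11. n8.idx = 16  [16]
12. n9.wid = false  [terminal]
13. n8.lab = false  [e.wid == true]
14. n7.idx = false  [false]
15. n7.hot = 17  [17]
16. n10.depth = "vk"  [terminal]
17. n5.wid = 12  [S.sig - 10]
18. n5.depth = 1  [d.idx]
19. n11.acc = "xv"  ["xv"]
20. n11.sig = 5  [S.depth + S.wid - 8]
21. n11.idx = 3  [S.wid * 2 - 21]
22. n12.tag = true  [terminal]
23. n13.sig = -1  [B₀.idx * -1 + 2]
24. n13.val = 1  [B₀.idx - 2]
25. n14.depth = "ry"  [terminal]
26. n13.wid = 21  [S.val + S.sig + 21]
27. n13.depth = 16  [S.sig + 17]
28. n15.acc = "yn"  ["yn"]
29. n15.sig = 1  [B₀.idx * -1 + 4]
30. n15.idx = 22  [B₀.sig * -2 + 32]
31. n16.acc = "rk"  ["rk"]
32. n16.sig = 21  [B₀.idx - 1]
33. n16.idx = 23  [len(B₀.acc) + 21]
34. n17.mk = 10  [terminal]
35. n18.idx = 13  [terminal]
36. n19.idx = 0  [terminal]
37. n16.lab = true  [B.sig > 20]
38. n21.mk = 29  [terminal]
39. n20.idx = false  [a.mk > 29]
40. n20.hot = -9  [-9]
41. n22.idx = -5  [terminal]
42. n15.lab = true  [C.idx == false]
43. n11.lab = true  [true]
44. n3.idx = true  [S.depth > 0]
45. n3.hot = 28  [(if B.lab then S.wid else S.depth) + 16]
46. n0.wid = 20  [C.hot - 8]
47. n0.depth = 19  [(if C.idx then S.sig else S.val) + 18]

20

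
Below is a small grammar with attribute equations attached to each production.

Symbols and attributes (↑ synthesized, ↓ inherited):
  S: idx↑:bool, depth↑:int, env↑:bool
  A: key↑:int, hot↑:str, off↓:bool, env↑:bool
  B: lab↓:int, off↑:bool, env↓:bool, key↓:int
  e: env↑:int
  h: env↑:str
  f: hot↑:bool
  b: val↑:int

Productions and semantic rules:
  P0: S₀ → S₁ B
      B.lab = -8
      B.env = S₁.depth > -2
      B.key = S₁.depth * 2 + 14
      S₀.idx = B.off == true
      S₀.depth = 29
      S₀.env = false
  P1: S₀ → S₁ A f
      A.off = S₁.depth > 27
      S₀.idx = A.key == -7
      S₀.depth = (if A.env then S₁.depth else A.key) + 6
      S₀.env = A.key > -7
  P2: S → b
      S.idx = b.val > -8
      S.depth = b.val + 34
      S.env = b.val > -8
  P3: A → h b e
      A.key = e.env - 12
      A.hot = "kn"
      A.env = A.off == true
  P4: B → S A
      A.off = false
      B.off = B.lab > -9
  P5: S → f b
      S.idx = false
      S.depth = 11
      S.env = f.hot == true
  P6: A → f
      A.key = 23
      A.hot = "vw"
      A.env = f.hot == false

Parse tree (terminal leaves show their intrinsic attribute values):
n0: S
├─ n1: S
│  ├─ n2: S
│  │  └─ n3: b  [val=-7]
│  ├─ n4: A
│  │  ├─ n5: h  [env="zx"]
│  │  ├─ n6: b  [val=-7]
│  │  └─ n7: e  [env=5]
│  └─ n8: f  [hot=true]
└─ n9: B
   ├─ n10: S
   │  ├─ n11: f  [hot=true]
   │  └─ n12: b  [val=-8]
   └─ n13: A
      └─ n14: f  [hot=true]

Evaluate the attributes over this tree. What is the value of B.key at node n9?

1. n3.val = -7  [terminal]
2. n2.idx = true  [b.val > -8]
3. n2.depth = 27  [b.val + 34]
4. n2.env = true  [b.val > -8]
5. n4.off = false  [S₁.depth > 27]
6. n5.env = "zx"  [terminal]
7. n6.val = -7  [terminal]
8. n7.env = 5  [terminal]
9. n4.key = -7  [e.env - 12]
10. n4.hot = "kn"  ["kn"]
11. n4.env = false  [A.off == true]
12. n8.hot = true  [terminal]
13. n1.idx = true  [A.key == -7]
14. n1.depth = -1  [(if A.env then S₁.depth else A.key) + 6]
15. n1.env = false  [A.key > -7]
16. n9.lab = -8  [-8]
17. n9.env = true  [S₁.depth > -2]
18. n9.key = 12  [S₁.depth * 2 + 14]
19. n11.hot = true  [terminal]
20. n12.val = -8  [terminal]
21. n10.idx = false  [false]
22. n10.depth = 11  [11]
23. n10.env = true  [f.hot == true]
24. n13.off = false  [false]
25. n14.hot = true  [terminal]
26. n13.key = 23  [23]
27. n13.hot = "vw"  ["vw"]
28. n13.env = false  [f.hot == false]
29. n9.off = true  [B.lab > -9]
30. n0.idx = true  [B.off == true]
31. n0.depth = 29  [29]
32. n0.env = false  [false]

12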